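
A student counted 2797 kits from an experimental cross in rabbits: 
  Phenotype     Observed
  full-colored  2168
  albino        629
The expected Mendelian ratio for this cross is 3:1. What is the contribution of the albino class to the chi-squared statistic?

7.058

The 3:1 ratio has 4 parts, so with N = 2797 the expected counts are:
  full-colored: 2797 × 3/4 = 2097.75
  albino: 2797 × 1/4 = 699.25
Contribution of albino: (629 − 699.25)² / 699.25 = 7.0577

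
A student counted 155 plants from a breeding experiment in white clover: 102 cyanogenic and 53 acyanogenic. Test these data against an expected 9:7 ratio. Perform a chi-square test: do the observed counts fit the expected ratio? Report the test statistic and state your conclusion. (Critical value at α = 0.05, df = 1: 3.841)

Under the 9:7 hypothesis (Σ ratio = 16, N = 155):
  cyanogenic: 155 × 9/16 = 87.1875
  acyanogenic: 155 × 7/16 = 67.8125
χ² = Σ (O − E)² / E
  cyanogenic: (102 − 87.1875)² / 87.1875 = 2.5165
  acyanogenic: (53 − 67.8125)² / 67.8125 = 3.2355
χ² = 2.5165 + 3.2355 = 5.752
Degrees of freedom = 2 − 1 = 1; critical value at α = 0.05 is 3.841.
Since 5.752 > 3.841, we reject the null hypothesis — the data do not fit the 9:7 ratio.

5.752; not consistent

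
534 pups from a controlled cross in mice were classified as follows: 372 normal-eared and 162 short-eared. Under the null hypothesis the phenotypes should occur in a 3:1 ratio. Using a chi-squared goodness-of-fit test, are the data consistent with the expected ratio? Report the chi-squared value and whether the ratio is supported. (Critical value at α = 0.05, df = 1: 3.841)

Total ratio parts = 4. Expected numbers out of 534:
  normal-eared: 534 × 3/4 = 400.5
  short-eared: 534 × 1/4 = 133.5
χ² = Σ (O − E)² / E
  normal-eared: (372 − 400.5)² / 400.5 = 2.0281
  short-eared: (162 − 133.5)² / 133.5 = 6.0843
χ² = 2.0281 + 6.0843 = 8.1124 ≈ 8.112
Degrees of freedom = 2 − 1 = 1; critical value at α = 0.05 is 3.841.
Since 8.112 > 3.841, we reject the null hypothesis — the data do not fit the 3:1 ratio.

8.112; not consistent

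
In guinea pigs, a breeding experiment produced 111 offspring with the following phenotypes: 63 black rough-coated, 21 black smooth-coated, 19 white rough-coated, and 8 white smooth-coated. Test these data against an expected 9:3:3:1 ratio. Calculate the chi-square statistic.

0.327

Expected counts for N = 111 under a 9:3:3:1 ratio (total parts = 16):
  black rough-coated: 111 × 9/16 = 62.4375
  black smooth-coated: 111 × 3/16 = 20.8125
  white rough-coated: 111 × 3/16 = 20.8125
  white smooth-coated: 111 × 1/16 = 6.9375
χ² = Σ (O − E)² / E
  black rough-coated: (63 − 62.4375)² / 62.4375 = 0.0051
  black smooth-coated: (21 − 20.8125)² / 20.8125 = 0.0017
  white rough-coated: (19 − 20.8125)² / 20.8125 = 0.1578
  white smooth-coated: (8 − 6.9375)² / 6.9375 = 0.1627
χ² = 0.0051 + 0.0017 + 0.1578 + 0.1627 = 0.3273 ≈ 0.327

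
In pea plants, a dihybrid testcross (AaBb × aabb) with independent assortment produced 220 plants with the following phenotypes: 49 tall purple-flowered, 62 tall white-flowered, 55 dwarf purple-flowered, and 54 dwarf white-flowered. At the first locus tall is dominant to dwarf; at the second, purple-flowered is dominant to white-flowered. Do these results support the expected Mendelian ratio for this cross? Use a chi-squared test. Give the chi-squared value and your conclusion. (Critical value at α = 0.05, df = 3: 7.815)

A dihybrid testcross with independent assortment gives a 1:1:1:1 ratio.
Expected counts for N = 220 under a 1:1:1:1 ratio (total parts = 4):
  tall purple-flowered: 220 × 1/4 = 55
  tall white-flowered: 220 × 1/4 = 55
  dwarf purple-flowered: 220 × 1/4 = 55
  dwarf white-flowered: 220 × 1/4 = 55
χ² = Σ (O − E)² / E
  tall purple-flowered: (49 − 55)² / 55 = 0.6545
  tall white-flowered: (62 − 55)² / 55 = 0.8909
  dwarf purple-flowered: (55 − 55)² / 55 = 0.0000
  dwarf white-flowered: (54 − 55)² / 55 = 0.0182
χ² = 0.6545 + 0.8909 + 0.0000 + 0.0182 = 1.5636 ≈ 1.564
Degrees of freedom = 4 − 1 = 3; critical value at α = 0.05 is 7.815.
Since 1.564 < 7.815, we fail to reject the null hypothesis — the data are consistent with the 1:1:1:1 ratio.

1.564; consistent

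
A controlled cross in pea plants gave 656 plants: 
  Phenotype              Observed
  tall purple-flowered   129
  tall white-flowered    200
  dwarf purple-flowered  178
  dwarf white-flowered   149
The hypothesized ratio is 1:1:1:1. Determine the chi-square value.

Expected counts for N = 656 under a 1:1:1:1 ratio (total parts = 4):
  tall purple-flowered: 656 × 1/4 = 164
  tall white-flowered: 656 × 1/4 = 164
  dwarf purple-flowered: 656 × 1/4 = 164
  dwarf white-flowered: 656 × 1/4 = 164
χ² = Σ (O − E)² / E
  tall purple-flowered: (129 − 164)² / 164 = 7.4695
  tall white-flowered: (200 − 164)² / 164 = 7.9024
  dwarf purple-flowered: (178 − 164)² / 164 = 1.1951
  dwarf white-flowered: (149 − 164)² / 164 = 1.3720
χ² = 7.4695 + 7.9024 + 1.1951 + 1.3720 = 17.939

17.939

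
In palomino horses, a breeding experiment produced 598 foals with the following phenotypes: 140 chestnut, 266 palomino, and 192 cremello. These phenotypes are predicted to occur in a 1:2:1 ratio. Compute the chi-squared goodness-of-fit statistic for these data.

16.328

Under the 1:2:1 hypothesis (Σ ratio = 4, N = 598):
  chestnut: 598 × 1/4 = 149.5
  palomino: 598 × 2/4 = 299
  cremello: 598 × 1/4 = 149.5
χ² = Σ (O − E)² / E
  chestnut: (140 − 149.5)² / 149.5 = 0.6037
  palomino: (266 − 299)² / 299 = 3.6421
  cremello: (192 − 149.5)² / 149.5 = 12.0819
χ² = 0.6037 + 3.6421 + 12.0819 = 16.3277 ≈ 16.328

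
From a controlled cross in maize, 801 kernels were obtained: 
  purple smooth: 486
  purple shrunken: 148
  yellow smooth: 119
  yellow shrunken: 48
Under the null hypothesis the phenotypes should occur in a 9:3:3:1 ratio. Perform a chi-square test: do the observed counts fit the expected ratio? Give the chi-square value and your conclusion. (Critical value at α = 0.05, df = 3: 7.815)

Under the 9:3:3:1 hypothesis (Σ ratio = 16, N = 801):
  purple smooth: 801 × 9/16 = 450.5625
  purple shrunken: 801 × 3/16 = 150.1875
  yellow smooth: 801 × 3/16 = 150.1875
  yellow shrunken: 801 × 1/16 = 50.0625
χ² = Σ (O − E)² / E
  purple smooth: (486 − 450.5625)² / 450.5625 = 2.7872
  purple shrunken: (148 − 150.1875)² / 150.1875 = 0.0319
  yellow smooth: (119 − 150.1875)² / 150.1875 = 6.4763
  yellow shrunken: (48 − 50.0625)² / 50.0625 = 0.0850
χ² = 2.7872 + 0.0319 + 6.4763 + 0.0850 = 9.3804 ≈ 9.380
Degrees of freedom = 4 − 1 = 3; critical value at α = 0.05 is 7.815.
Since 9.380 > 7.815, we reject the null hypothesis — the data do not fit the 9:3:3:1 ratio.

9.380; not consistent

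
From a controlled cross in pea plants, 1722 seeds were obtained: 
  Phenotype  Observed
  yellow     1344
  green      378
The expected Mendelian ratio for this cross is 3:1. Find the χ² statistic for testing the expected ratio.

8.537

Under the 3:1 hypothesis (Σ ratio = 4, N = 1722):
  yellow: 1722 × 3/4 = 1291.5
  green: 1722 × 1/4 = 430.5
χ² = Σ (O − E)² / E
  yellow: (1344 − 1291.5)² / 1291.5 = 2.1341
  green: (378 − 430.5)² / 430.5 = 6.4024
χ² = 2.1341 + 6.4024 = 8.5365 ≈ 8.537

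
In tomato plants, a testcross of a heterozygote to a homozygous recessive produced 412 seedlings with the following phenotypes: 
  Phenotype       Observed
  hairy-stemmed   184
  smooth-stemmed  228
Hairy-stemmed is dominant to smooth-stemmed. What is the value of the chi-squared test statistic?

4.699

A testcross of a heterozygote (Aa × aa) gives a 1:1 phenotypic ratio.
The 1:1 ratio has 2 parts, so with N = 412 the expected counts are:
  hairy-stemmed: 412 × 1/2 = 206
  smooth-stemmed: 412 × 1/2 = 206
χ² = Σ (O − E)² / E
  hairy-stemmed: (184 − 206)² / 206 = 2.3495
  smooth-stemmed: (228 − 206)² / 206 = 2.3495
χ² = 2.3495 + 2.3495 = 4.699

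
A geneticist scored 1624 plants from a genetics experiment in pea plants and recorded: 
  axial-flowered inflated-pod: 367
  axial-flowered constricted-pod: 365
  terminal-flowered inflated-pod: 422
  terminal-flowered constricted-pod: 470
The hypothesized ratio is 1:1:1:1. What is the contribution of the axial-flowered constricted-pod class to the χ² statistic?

4.140

Total ratio parts = 4. Expected numbers out of 1624:
  axial-flowered inflated-pod: 1624 × 1/4 = 406
  axial-flowered constricted-pod: 1624 × 1/4 = 406
  terminal-flowered inflated-pod: 1624 × 1/4 = 406
  terminal-flowered constricted-pod: 1624 × 1/4 = 406
Contribution of axial-flowered constricted-pod: (365 − 406)² / 406 = 4.1404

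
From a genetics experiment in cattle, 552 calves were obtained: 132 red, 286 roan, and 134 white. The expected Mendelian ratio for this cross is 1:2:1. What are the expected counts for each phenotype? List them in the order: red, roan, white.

138, 276, 138

The 1:2:1 ratio has 4 parts, so with N = 552 the expected counts are:
  red: 552 × 1/4 = 138
  roan: 552 × 2/4 = 276
  white: 552 × 1/4 = 138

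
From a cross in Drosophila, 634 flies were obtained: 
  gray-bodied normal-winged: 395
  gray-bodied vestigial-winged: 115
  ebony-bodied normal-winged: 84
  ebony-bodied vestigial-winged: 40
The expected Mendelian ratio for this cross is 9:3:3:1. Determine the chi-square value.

14.491

Total ratio parts = 16. Expected numbers out of 634:
  gray-bodied normal-winged: 634 × 9/16 = 356.625
  gray-bodied vestigial-winged: 634 × 3/16 = 118.875
  ebony-bodied normal-winged: 634 × 3/16 = 118.875
  ebony-bodied vestigial-winged: 634 × 1/16 = 39.625
χ² = Σ (O − E)² / E
  gray-bodied normal-winged: (395 − 356.625)² / 356.625 = 4.1294
  gray-bodied vestigial-winged: (115 − 118.875)² / 118.875 = 0.1263
  ebony-bodied normal-winged: (84 − 118.875)² / 118.875 = 10.2315
  ebony-bodied vestigial-winged: (40 − 39.625)² / 39.625 = 0.0035
χ² = 4.1294 + 0.1263 + 10.2315 + 0.0035 = 14.4907 ≈ 14.491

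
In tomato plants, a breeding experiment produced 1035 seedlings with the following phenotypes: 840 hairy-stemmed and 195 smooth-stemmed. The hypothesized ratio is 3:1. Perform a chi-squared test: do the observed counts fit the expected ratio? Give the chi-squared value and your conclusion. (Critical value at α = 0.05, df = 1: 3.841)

The 3:1 ratio has 4 parts, so with N = 1035 the expected counts are:
  hairy-stemmed: 1035 × 3/4 = 776.25
  smooth-stemmed: 1035 × 1/4 = 258.75
χ² = Σ (O − E)² / E
  hairy-stemmed: (840 − 776.25)² / 776.25 = 5.2355
  smooth-stemmed: (195 − 258.75)² / 258.75 = 15.7065
χ² = 5.2355 + 15.7065 = 20.942
Degrees of freedom = 2 − 1 = 1; critical value at α = 0.05 is 3.841.
Since 20.942 > 3.841, we reject the null hypothesis — the data do not fit the 3:1 ratio.

20.942; not consistent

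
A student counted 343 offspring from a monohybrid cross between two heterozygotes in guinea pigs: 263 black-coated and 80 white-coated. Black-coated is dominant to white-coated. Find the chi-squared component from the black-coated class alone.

For a monohybrid cross between heterozygotes with complete dominance, the expected phenotypic ratio is 3:1.
Expected counts for N = 343 under a 3:1 ratio (total parts = 4):
  black-coated: 343 × 3/4 = 257.25
  white-coated: 343 × 1/4 = 85.75
Contribution of black-coated: (263 − 257.25)² / 257.25 = 0.1285

0.129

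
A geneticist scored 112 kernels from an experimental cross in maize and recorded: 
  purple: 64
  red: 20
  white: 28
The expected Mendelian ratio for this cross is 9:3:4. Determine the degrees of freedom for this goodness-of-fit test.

2

A goodness-of-fit test with 3 phenotype classes has df = 3 − 1 = 2.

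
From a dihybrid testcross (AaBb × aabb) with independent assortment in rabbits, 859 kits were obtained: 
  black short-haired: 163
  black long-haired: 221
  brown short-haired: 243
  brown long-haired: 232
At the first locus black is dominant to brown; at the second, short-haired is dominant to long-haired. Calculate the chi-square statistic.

A dihybrid testcross with independent assortment gives a 1:1:1:1 ratio.
Expected counts for N = 859 under a 1:1:1:1 ratio (total parts = 4):
  black short-haired: 859 × 1/4 = 214.75
  black long-haired: 859 × 1/4 = 214.75
  brown short-haired: 859 × 1/4 = 214.75
  brown long-haired: 859 × 1/4 = 214.75
χ² = Σ (O − E)² / E
  black short-haired: (163 − 214.75)² / 214.75 = 12.4706
  black long-haired: (221 − 214.75)² / 214.75 = 0.1819
  brown short-haired: (243 − 214.75)² / 214.75 = 3.7162
  brown long-haired: (232 − 214.75)² / 214.75 = 1.3856
χ² = 12.4706 + 0.1819 + 3.7162 + 1.3856 = 17.7543 ≈ 17.754

17.754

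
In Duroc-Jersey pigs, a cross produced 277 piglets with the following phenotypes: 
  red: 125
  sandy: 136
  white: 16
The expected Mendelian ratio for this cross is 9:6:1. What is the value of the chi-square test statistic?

16.128

Under the 9:6:1 hypothesis (Σ ratio = 16, N = 277):
  red: 277 × 9/16 = 155.8125
  sandy: 277 × 6/16 = 103.875
  white: 277 × 1/16 = 17.3125
χ² = Σ (O − E)² / E
  red: (125 − 155.8125)² / 155.8125 = 6.0933
  sandy: (136 − 103.875)² / 103.875 = 9.9352
  white: (16 − 17.3125)² / 17.3125 = 0.0995
χ² = 6.0933 + 9.9352 + 0.0995 = 16.128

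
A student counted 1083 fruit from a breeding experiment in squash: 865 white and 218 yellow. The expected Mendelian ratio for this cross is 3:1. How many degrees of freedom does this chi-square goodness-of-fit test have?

1

A goodness-of-fit test with 2 phenotype classes has df = 2 − 1 = 1.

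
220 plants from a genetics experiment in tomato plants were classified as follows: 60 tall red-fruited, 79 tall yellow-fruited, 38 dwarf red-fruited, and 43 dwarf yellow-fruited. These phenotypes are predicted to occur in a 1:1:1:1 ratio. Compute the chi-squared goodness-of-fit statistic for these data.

18.800

The 1:1:1:1 ratio has 4 parts, so with N = 220 the expected counts are:
  tall red-fruited: 220 × 1/4 = 55
  tall yellow-fruited: 220 × 1/4 = 55
  dwarf red-fruited: 220 × 1/4 = 55
  dwarf yellow-fruited: 220 × 1/4 = 55
χ² = Σ (O − E)² / E
  tall red-fruited: (60 − 55)² / 55 = 0.4545
  tall yellow-fruited: (79 − 55)² / 55 = 10.4727
  dwarf red-fruited: (38 − 55)² / 55 = 5.2545
  dwarf yellow-fruited: (43 − 55)² / 55 = 2.6182
χ² = 0.4545 + 10.4727 + 5.2545 + 2.6182 = 18.7999 ≈ 18.800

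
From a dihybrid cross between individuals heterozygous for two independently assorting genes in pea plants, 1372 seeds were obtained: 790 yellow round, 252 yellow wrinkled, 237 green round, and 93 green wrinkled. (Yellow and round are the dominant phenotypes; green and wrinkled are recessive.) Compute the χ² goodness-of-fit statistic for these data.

2.746

A dihybrid F₂ with independent assortment and complete dominance at both loci gives a 9:3:3:1 phenotypic ratio.
The 9:3:3:1 ratio has 16 parts, so with N = 1372 the expected counts are:
  yellow round: 1372 × 9/16 = 771.75
  yellow wrinkled: 1372 × 3/16 = 257.25
  green round: 1372 × 3/16 = 257.25
  green wrinkled: 1372 × 1/16 = 85.75
χ² = Σ (O − E)² / E
  yellow round: (790 − 771.75)² / 771.75 = 0.4316
  yellow wrinkled: (252 − 257.25)² / 257.25 = 0.1071
  green round: (237 − 257.25)² / 257.25 = 1.5940
  green wrinkled: (93 − 85.75)² / 85.75 = 0.6130
χ² = 0.4316 + 0.1071 + 1.5940 + 0.6130 = 2.7457 ≈ 2.746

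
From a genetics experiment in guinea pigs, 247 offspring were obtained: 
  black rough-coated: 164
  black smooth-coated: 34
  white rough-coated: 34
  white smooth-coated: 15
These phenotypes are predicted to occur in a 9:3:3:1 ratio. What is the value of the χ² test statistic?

11.080

Total ratio parts = 16. Expected numbers out of 247:
  black rough-coated: 247 × 9/16 = 138.9375
  black smooth-coated: 247 × 3/16 = 46.3125
  white rough-coated: 247 × 3/16 = 46.3125
  white smooth-coated: 247 × 1/16 = 15.4375
χ² = Σ (O − E)² / E
  black rough-coated: (164 − 138.9375)² / 138.9375 = 4.5209
  black smooth-coated: (34 − 46.3125)² / 46.3125 = 3.2734
  white rough-coated: (34 − 46.3125)² / 46.3125 = 3.2734
  white smooth-coated: (15 − 15.4375)² / 15.4375 = 0.0124
χ² = 4.5209 + 3.2734 + 3.2734 + 0.0124 = 11.0801 ≈ 11.080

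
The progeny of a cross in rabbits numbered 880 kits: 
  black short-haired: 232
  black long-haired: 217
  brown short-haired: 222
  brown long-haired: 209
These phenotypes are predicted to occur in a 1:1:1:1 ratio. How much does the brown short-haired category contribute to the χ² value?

Under the 1:1:1:1 hypothesis (Σ ratio = 4, N = 880):
  black short-haired: 880 × 1/4 = 220
  black long-haired: 880 × 1/4 = 220
  brown short-haired: 880 × 1/4 = 220
  brown long-haired: 880 × 1/4 = 220
Contribution of brown short-haired: (222 − 220)² / 220 = 0.0182

0.018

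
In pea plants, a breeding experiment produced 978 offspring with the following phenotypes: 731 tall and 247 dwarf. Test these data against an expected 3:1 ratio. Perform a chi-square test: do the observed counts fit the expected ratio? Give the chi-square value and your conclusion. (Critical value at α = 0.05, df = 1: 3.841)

0.034; consistent

Under the 3:1 hypothesis (Σ ratio = 4, N = 978):
  tall: 978 × 3/4 = 733.5
  dwarf: 978 × 1/4 = 244.5
χ² = Σ (O − E)² / E
  tall: (731 − 733.5)² / 733.5 = 0.0085
  dwarf: (247 − 244.5)² / 244.5 = 0.0256
χ² = 0.0085 + 0.0256 = 0.0341 ≈ 0.034
Degrees of freedom = 2 − 1 = 1; critical value at α = 0.05 is 3.841.
Since 0.034 < 3.841, we fail to reject the null hypothesis — the data are consistent with the 3:1 ratio.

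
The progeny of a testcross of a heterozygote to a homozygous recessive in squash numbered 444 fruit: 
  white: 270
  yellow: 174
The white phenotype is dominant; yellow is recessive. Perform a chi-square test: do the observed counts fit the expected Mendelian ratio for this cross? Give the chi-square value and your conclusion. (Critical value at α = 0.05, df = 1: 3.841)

A testcross of a heterozygote (Aa × aa) gives a 1:1 phenotypic ratio.
Under the 1:1 hypothesis (Σ ratio = 2, N = 444):
  white: 444 × 1/2 = 222
  yellow: 444 × 1/2 = 222
χ² = Σ (O − E)² / E
  white: (270 − 222)² / 222 = 10.3784
  yellow: (174 − 222)² / 222 = 10.3784
χ² = 10.3784 + 10.3784 = 20.7568 ≈ 20.757
Degrees of freedom = 2 − 1 = 1; critical value at α = 0.05 is 3.841.
Since 20.757 > 3.841, we reject the null hypothesis — the data do not fit the 1:1 ratio.

20.757; not consistent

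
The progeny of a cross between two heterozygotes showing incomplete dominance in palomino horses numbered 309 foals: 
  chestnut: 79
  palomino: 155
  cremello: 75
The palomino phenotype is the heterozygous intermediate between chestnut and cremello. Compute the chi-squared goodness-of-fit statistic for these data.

With incomplete dominance, a heterozygote × heterozygote cross gives a 1:2:1 phenotypic ratio.
Expected counts for N = 309 under a 1:2:1 ratio (total parts = 4):
  chestnut: 309 × 1/4 = 77.25
  palomino: 309 × 2/4 = 154.5
  cremello: 309 × 1/4 = 77.25
χ² = Σ (O − E)² / E
  chestnut: (79 − 77.25)² / 77.25 = 0.0396
  palomino: (155 − 154.5)² / 154.5 = 0.0016
  cremello: (75 − 77.25)² / 77.25 = 0.0655
χ² = 0.0396 + 0.0016 + 0.0655 = 0.1067 ≈ 0.107

0.107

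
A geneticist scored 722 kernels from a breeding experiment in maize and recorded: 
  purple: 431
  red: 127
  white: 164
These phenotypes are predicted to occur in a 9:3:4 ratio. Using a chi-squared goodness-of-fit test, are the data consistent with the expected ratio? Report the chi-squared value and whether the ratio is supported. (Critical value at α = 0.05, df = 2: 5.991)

3.550; consistent

The 9:3:4 ratio has 16 parts, so with N = 722 the expected counts are:
  purple: 722 × 9/16 = 406.125
  red: 722 × 3/16 = 135.375
  white: 722 × 4/16 = 180.5
χ² = Σ (O − E)² / E
  purple: (431 − 406.125)² / 406.125 = 1.5236
  red: (127 − 135.375)² / 135.375 = 0.5181
  white: (164 − 180.5)² / 180.5 = 1.5083
χ² = 1.5236 + 0.5181 + 1.5083 = 3.550
Degrees of freedom = 3 − 1 = 2; critical value at α = 0.05 is 5.991.
Since 3.550 < 5.991, we fail to reject the null hypothesis — the data are consistent with the 9:3:4 ratio.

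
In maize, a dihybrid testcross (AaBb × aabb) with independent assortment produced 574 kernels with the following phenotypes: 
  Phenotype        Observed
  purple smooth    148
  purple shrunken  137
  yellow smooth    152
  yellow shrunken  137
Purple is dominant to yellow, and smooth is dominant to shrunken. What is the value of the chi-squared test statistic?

1.233

A dihybrid testcross with independent assortment gives a 1:1:1:1 ratio.
Total ratio parts = 4. Expected numbers out of 574:
  purple smooth: 574 × 1/4 = 143.5
  purple shrunken: 574 × 1/4 = 143.5
  yellow smooth: 574 × 1/4 = 143.5
  yellow shrunken: 574 × 1/4 = 143.5
χ² = Σ (O − E)² / E
  purple smooth: (148 − 143.5)² / 143.5 = 0.1411
  purple shrunken: (137 − 143.5)² / 143.5 = 0.2944
  yellow smooth: (152 − 143.5)² / 143.5 = 0.5035
  yellow shrunken: (137 − 143.5)² / 143.5 = 0.2944
χ² = 0.1411 + 0.2944 + 0.5035 + 0.2944 = 1.2334 ≈ 1.233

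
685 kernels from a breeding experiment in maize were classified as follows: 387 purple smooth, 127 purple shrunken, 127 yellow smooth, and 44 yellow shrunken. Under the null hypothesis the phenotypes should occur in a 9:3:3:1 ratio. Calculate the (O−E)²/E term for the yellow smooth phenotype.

The 9:3:3:1 ratio has 16 parts, so with N = 685 the expected counts are:
  purple smooth: 685 × 9/16 = 385.3125
  purple shrunken: 685 × 3/16 = 128.4375
  yellow smooth: 685 × 3/16 = 128.4375
  yellow shrunken: 685 × 1/16 = 42.8125
Contribution of yellow smooth: (127 − 128.4375)² / 128.4375 = 0.0161

0.016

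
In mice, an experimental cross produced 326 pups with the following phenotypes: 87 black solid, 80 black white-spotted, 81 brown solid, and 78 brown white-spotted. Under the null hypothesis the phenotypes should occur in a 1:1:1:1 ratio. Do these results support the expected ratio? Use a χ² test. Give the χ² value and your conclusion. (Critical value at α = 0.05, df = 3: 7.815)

Under the 1:1:1:1 hypothesis (Σ ratio = 4, N = 326):
  black solid: 326 × 1/4 = 81.5
  black white-spotted: 326 × 1/4 = 81.5
  brown solid: 326 × 1/4 = 81.5
  brown white-spotted: 326 × 1/4 = 81.5
χ² = Σ (O − E)² / E
  black solid: (87 − 81.5)² / 81.5 = 0.3712
  black white-spotted: (80 − 81.5)² / 81.5 = 0.0276
  brown solid: (81 − 81.5)² / 81.5 = 0.0031
  brown white-spotted: (78 − 81.5)² / 81.5 = 0.1503
χ² = 0.3712 + 0.0276 + 0.0031 + 0.1503 = 0.5522 ≈ 0.552
Degrees of freedom = 4 − 1 = 3; critical value at α = 0.05 is 7.815.
Since 0.552 < 7.815, we fail to reject the null hypothesis — the data are consistent with the 1:1:1:1 ratio.

0.552; consistent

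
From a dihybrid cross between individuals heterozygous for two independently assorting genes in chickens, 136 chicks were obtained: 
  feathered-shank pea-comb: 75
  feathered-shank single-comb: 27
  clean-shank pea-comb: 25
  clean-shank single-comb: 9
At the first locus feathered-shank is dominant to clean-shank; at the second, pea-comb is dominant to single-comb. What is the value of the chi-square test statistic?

A dihybrid F₂ with independent assortment and complete dominance at both loci gives a 9:3:3:1 phenotypic ratio.
Under the 9:3:3:1 hypothesis (Σ ratio = 16, N = 136):
  feathered-shank pea-comb: 136 × 9/16 = 76.5
  feathered-shank single-comb: 136 × 3/16 = 25.5
  clean-shank pea-comb: 136 × 3/16 = 25.5
  clean-shank single-comb: 136 × 1/16 = 8.5
χ² = Σ (O − E)² / E
  feathered-shank pea-comb: (75 − 76.5)² / 76.5 = 0.0294
  feathered-shank single-comb: (27 − 25.5)² / 25.5 = 0.0882
  clean-shank pea-comb: (25 − 25.5)² / 25.5 = 0.0098
  clean-shank single-comb: (9 − 8.5)² / 8.5 = 0.0294
χ² = 0.0294 + 0.0882 + 0.0098 + 0.0294 = 0.1568 ≈ 0.157

0.157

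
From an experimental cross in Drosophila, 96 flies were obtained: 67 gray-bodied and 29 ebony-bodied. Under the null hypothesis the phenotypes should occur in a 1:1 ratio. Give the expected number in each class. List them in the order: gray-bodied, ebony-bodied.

48, 48

Expected counts for N = 96 under a 1:1 ratio (total parts = 2):
  gray-bodied: 96 × 1/2 = 48
  ebony-bodied: 96 × 1/2 = 48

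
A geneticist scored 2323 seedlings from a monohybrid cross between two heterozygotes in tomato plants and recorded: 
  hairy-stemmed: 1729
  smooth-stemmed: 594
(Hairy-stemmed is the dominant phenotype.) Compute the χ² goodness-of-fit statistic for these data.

0.403

For a monohybrid cross between heterozygotes with complete dominance, the expected phenotypic ratio is 3:1.
Under the 3:1 hypothesis (Σ ratio = 4, N = 2323):
  hairy-stemmed: 2323 × 3/4 = 1742.25
  smooth-stemmed: 2323 × 1/4 = 580.75
χ² = Σ (O − E)² / E
  hairy-stemmed: (1729 − 1742.25)² / 1742.25 = 0.1008
  smooth-stemmed: (594 − 580.75)² / 580.75 = 0.3023
χ² = 0.1008 + 0.3023 = 0.4031 ≈ 0.403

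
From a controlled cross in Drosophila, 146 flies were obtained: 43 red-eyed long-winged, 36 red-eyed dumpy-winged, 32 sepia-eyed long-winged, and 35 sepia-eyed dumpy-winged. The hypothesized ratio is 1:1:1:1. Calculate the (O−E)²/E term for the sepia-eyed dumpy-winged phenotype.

Under the 1:1:1:1 hypothesis (Σ ratio = 4, N = 146):
  red-eyed long-winged: 146 × 1/4 = 36.5
  red-eyed dumpy-winged: 146 × 1/4 = 36.5
  sepia-eyed long-winged: 146 × 1/4 = 36.5
  sepia-eyed dumpy-winged: 146 × 1/4 = 36.5
Contribution of sepia-eyed dumpy-winged: (35 − 36.5)² / 36.5 = 0.0616

0.062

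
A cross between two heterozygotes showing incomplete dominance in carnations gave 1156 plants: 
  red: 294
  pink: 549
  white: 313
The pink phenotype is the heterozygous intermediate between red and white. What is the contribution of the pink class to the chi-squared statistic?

With incomplete dominance, a heterozygote × heterozygote cross gives a 1:2:1 phenotypic ratio.
Under the 1:2:1 hypothesis (Σ ratio = 4, N = 1156):
  red: 1156 × 1/4 = 289
  pink: 1156 × 2/4 = 578
  white: 1156 × 1/4 = 289
Contribution of pink: (549 − 578)² / 578 = 1.4550

1.455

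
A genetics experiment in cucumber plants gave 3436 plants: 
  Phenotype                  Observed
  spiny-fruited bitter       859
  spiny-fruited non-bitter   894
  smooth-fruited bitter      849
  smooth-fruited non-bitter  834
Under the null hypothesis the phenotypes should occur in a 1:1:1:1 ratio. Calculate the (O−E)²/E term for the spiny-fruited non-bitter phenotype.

Under the 1:1:1:1 hypothesis (Σ ratio = 4, N = 3436):
  spiny-fruited bitter: 3436 × 1/4 = 859
  spiny-fruited non-bitter: 3436 × 1/4 = 859
  smooth-fruited bitter: 3436 × 1/4 = 859
  smooth-fruited non-bitter: 3436 × 1/4 = 859
Contribution of spiny-fruited non-bitter: (894 − 859)² / 859 = 1.4261

1.426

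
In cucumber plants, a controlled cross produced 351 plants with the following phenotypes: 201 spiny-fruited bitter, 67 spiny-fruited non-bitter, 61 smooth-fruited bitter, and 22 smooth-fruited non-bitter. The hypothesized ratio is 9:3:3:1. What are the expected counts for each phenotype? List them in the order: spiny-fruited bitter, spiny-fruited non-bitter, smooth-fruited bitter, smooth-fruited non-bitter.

197.4375, 65.8125, 65.8125, 21.9375

Expected counts for N = 351 under a 9:3:3:1 ratio (total parts = 16):
  spiny-fruited bitter: 351 × 9/16 = 197.4375
  spiny-fruited non-bitter: 351 × 3/16 = 65.8125
  smooth-fruited bitter: 351 × 3/16 = 65.8125
  smooth-fruited non-bitter: 351 × 1/16 = 21.9375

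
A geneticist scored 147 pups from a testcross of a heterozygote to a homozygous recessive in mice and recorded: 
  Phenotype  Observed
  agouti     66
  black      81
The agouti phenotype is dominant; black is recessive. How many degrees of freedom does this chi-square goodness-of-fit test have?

1

A testcross of a heterozygote (Aa × aa) gives a 1:1 phenotypic ratio.
A goodness-of-fit test with 2 phenotype classes has df = 2 − 1 = 1.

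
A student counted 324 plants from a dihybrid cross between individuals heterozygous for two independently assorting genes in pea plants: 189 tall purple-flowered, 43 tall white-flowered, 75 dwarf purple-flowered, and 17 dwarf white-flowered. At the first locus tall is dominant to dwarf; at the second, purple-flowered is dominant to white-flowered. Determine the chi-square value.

A dihybrid F₂ with independent assortment and complete dominance at both loci gives a 9:3:3:1 phenotypic ratio.
Total ratio parts = 16. Expected numbers out of 324:
  tall purple-flowered: 324 × 9/16 = 182.25
  tall white-flowered: 324 × 3/16 = 60.75
  dwarf purple-flowered: 324 × 3/16 = 60.75
  dwarf white-flowered: 324 × 1/16 = 20.25
χ² = Σ (O − E)² / E
  tall purple-flowered: (189 − 182.25)² / 182.25 = 0.2500
  tall white-flowered: (43 − 60.75)² / 60.75 = 5.1862
  dwarf purple-flowered: (75 − 60.75)² / 60.75 = 3.3426
  dwarf white-flowered: (17 − 20.25)² / 20.25 = 0.5216
χ² = 0.2500 + 5.1862 + 3.3426 + 0.5216 = 9.3004 ≈ 9.300

9.300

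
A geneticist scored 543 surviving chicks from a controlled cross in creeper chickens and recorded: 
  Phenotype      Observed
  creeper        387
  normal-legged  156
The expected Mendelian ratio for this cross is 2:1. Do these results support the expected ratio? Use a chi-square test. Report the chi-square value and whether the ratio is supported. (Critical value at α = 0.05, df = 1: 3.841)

5.180; not consistent

Under the 2:1 hypothesis (Σ ratio = 3, N = 543):
  creeper: 543 × 2/3 = 362
  normal-legged: 543 × 1/3 = 181
χ² = Σ (O − E)² / E
  creeper: (387 − 362)² / 362 = 1.7265
  normal-legged: (156 − 181)² / 181 = 3.4530
χ² = 1.7265 + 3.4530 = 5.1795 ≈ 5.180
Degrees of freedom = 2 − 1 = 1; critical value at α = 0.05 is 3.841.
Since 5.180 > 3.841, we reject the null hypothesis — the data do not fit the 2:1 ratio.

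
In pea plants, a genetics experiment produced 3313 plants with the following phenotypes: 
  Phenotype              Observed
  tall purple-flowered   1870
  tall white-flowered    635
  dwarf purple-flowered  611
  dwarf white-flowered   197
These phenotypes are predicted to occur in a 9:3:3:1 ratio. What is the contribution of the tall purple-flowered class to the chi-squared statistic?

0.022

Total ratio parts = 16. Expected numbers out of 3313:
  tall purple-flowered: 3313 × 9/16 = 1863.5625
  tall white-flowered: 3313 × 3/16 = 621.1875
  dwarf purple-flowered: 3313 × 3/16 = 621.1875
  dwarf white-flowered: 3313 × 1/16 = 207.0625
Contribution of tall purple-flowered: (1870 − 1863.5625)² / 1863.5625 = 0.0222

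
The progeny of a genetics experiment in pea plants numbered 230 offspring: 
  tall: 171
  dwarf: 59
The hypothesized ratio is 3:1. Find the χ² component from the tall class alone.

0.013

Under the 3:1 hypothesis (Σ ratio = 4, N = 230):
  tall: 230 × 3/4 = 172.5
  dwarf: 230 × 1/4 = 57.5
Contribution of tall: (171 − 172.5)² / 172.5 = 0.0130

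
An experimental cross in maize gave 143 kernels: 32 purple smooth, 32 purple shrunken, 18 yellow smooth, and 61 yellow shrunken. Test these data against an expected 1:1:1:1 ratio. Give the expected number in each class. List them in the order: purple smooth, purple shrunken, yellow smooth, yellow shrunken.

Under the 1:1:1:1 hypothesis (Σ ratio = 4, N = 143):
  purple smooth: 143 × 1/4 = 35.75
  purple shrunken: 143 × 1/4 = 35.75
  yellow smooth: 143 × 1/4 = 35.75
  yellow shrunken: 143 × 1/4 = 35.75

35.75, 35.75, 35.75, 35.75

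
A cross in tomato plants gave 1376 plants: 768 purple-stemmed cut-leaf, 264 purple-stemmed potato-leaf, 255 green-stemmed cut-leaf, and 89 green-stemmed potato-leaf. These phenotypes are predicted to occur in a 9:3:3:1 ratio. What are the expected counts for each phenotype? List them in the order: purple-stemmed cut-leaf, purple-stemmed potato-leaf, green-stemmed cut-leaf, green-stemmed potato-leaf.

The 9:3:3:1 ratio has 16 parts, so with N = 1376 the expected counts are:
  purple-stemmed cut-leaf: 1376 × 9/16 = 774
  purple-stemmed potato-leaf: 1376 × 3/16 = 258
  green-stemmed cut-leaf: 1376 × 3/16 = 258
  green-stemmed potato-leaf: 1376 × 1/16 = 86

774, 258, 258, 86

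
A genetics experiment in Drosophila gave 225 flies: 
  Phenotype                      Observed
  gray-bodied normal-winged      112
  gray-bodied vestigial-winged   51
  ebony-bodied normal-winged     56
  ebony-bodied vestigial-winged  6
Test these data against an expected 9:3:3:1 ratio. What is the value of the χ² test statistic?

12.661

Expected counts for N = 225 under a 9:3:3:1 ratio (total parts = 16):
  gray-bodied normal-winged: 225 × 9/16 = 126.5625
  gray-bodied vestigial-winged: 225 × 3/16 = 42.1875
  ebony-bodied normal-winged: 225 × 3/16 = 42.1875
  ebony-bodied vestigial-winged: 225 × 1/16 = 14.0625
χ² = Σ (O − E)² / E
  gray-bodied normal-winged: (112 − 126.5625)² / 126.5625 = 1.6756
  gray-bodied vestigial-winged: (51 − 42.1875)² / 42.1875 = 1.8408
  ebony-bodied normal-winged: (56 − 42.1875)² / 42.1875 = 4.5223
  ebony-bodied vestigial-winged: (6 − 14.0625)² / 14.0625 = 4.6225
χ² = 1.6756 + 1.8408 + 4.5223 + 4.6225 = 12.6612 ≈ 12.661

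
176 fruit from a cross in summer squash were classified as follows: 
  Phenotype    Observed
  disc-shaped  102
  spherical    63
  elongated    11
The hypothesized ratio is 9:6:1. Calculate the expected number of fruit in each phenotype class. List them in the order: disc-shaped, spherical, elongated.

Under the 9:6:1 hypothesis (Σ ratio = 16, N = 176):
  disc-shaped: 176 × 9/16 = 99
  spherical: 176 × 6/16 = 66
  elongated: 176 × 1/16 = 11

99, 66, 11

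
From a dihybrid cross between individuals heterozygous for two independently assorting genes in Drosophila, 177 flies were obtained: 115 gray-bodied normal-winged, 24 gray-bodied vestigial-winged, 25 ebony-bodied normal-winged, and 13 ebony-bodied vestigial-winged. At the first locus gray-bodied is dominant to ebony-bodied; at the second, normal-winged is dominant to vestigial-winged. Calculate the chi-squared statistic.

7.296

A dihybrid F₂ with independent assortment and complete dominance at both loci gives a 9:3:3:1 phenotypic ratio.
Under the 9:3:3:1 hypothesis (Σ ratio = 16, N = 177):
  gray-bodied normal-winged: 177 × 9/16 = 99.5625
  gray-bodied vestigial-winged: 177 × 3/16 = 33.1875
  ebony-bodied normal-winged: 177 × 3/16 = 33.1875
  ebony-bodied vestigial-winged: 177 × 1/16 = 11.0625
χ² = Σ (O − E)² / E
  gray-bodied normal-winged: (115 − 99.5625)² / 99.5625 = 2.3936
  gray-bodied vestigial-winged: (24 − 33.1875)² / 33.1875 = 2.5434
  ebony-bodied normal-winged: (25 − 33.1875)² / 33.1875 = 2.0199
  ebony-bodied vestigial-winged: (13 − 11.0625)² / 11.0625 = 0.3393
χ² = 2.3936 + 2.5434 + 2.0199 + 0.3393 = 7.2962 ≈ 7.296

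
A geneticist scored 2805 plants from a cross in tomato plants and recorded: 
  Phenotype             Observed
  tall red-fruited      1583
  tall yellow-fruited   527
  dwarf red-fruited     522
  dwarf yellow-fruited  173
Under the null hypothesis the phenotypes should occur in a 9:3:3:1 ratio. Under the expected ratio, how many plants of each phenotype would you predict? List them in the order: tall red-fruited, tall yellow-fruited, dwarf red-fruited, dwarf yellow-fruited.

Expected counts for N = 2805 under a 9:3:3:1 ratio (total parts = 16):
  tall red-fruited: 2805 × 9/16 = 1577.8125
  tall yellow-fruited: 2805 × 3/16 = 525.9375
  dwarf red-fruited: 2805 × 3/16 = 525.9375
  dwarf yellow-fruited: 2805 × 1/16 = 175.3125

1577.8125, 525.9375, 525.9375, 175.3125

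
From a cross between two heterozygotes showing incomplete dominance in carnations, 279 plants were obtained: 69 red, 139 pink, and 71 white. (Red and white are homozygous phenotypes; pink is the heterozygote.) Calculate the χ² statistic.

With incomplete dominance, a heterozygote × heterozygote cross gives a 1:2:1 phenotypic ratio.
The 1:2:1 ratio has 4 parts, so with N = 279 the expected counts are:
  red: 279 × 1/4 = 69.75
  pink: 279 × 2/4 = 139.5
  white: 279 × 1/4 = 69.75
χ² = Σ (O − E)² / E
  red: (69 − 69.75)² / 69.75 = 0.0081
  pink: (139 − 139.5)² / 139.5 = 0.0018
  white: (71 − 69.75)² / 69.75 = 0.0224
χ² = 0.0081 + 0.0018 + 0.0224 = 0.0323 ≈ 0.032

0.032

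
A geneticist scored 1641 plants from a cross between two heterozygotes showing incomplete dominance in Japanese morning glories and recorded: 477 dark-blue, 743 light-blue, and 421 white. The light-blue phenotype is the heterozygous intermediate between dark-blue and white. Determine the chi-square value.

18.463

With incomplete dominance, a heterozygote × heterozygote cross gives a 1:2:1 phenotypic ratio.
Total ratio parts = 4. Expected numbers out of 1641:
  dark-blue: 1641 × 1/4 = 410.25
  light-blue: 1641 × 2/4 = 820.5
  white: 1641 × 1/4 = 410.25
χ² = Σ (O − E)² / E
  dark-blue: (477 − 410.25)² / 410.25 = 10.8606
  light-blue: (743 − 820.5)² / 820.5 = 7.3202
  white: (421 − 410.25)² / 410.25 = 0.2817
χ² = 10.8606 + 7.3202 + 0.2817 = 18.4625 ≈ 18.463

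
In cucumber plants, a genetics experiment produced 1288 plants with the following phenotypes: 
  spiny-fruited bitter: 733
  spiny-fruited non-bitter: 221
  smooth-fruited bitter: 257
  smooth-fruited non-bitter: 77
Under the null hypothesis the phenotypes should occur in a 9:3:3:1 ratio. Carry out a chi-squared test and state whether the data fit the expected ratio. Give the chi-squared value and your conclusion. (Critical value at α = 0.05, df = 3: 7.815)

Expected counts for N = 1288 under a 9:3:3:1 ratio (total parts = 16):
  spiny-fruited bitter: 1288 × 9/16 = 724.5
  spiny-fruited non-bitter: 1288 × 3/16 = 241.5
  smooth-fruited bitter: 1288 × 3/16 = 241.5
  smooth-fruited non-bitter: 1288 × 1/16 = 80.5
χ² = Σ (O − E)² / E
  spiny-fruited bitter: (733 − 724.5)² / 724.5 = 0.0997
  spiny-fruited non-bitter: (221 − 241.5)² / 241.5 = 1.7402
  smooth-fruited bitter: (257 − 241.5)² / 241.5 = 0.9948
  smooth-fruited non-bitter: (77 − 80.5)² / 80.5 = 0.1522
χ² = 0.0997 + 1.7402 + 0.9948 + 0.1522 = 2.9869 ≈ 2.987
Degrees of freedom = 4 − 1 = 3; critical value at α = 0.05 is 7.815.
Since 2.987 < 7.815, we fail to reject the null hypothesis — the data are consistent with the 9:3:3:1 ratio.

2.987; consistent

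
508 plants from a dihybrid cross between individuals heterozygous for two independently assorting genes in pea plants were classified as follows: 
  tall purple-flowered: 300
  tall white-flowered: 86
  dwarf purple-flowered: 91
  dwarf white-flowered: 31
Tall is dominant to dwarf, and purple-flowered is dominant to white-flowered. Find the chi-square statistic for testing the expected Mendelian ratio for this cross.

1.816

A dihybrid F₂ with independent assortment and complete dominance at both loci gives a 9:3:3:1 phenotypic ratio.
Total ratio parts = 16. Expected numbers out of 508:
  tall purple-flowered: 508 × 9/16 = 285.75
  tall white-flowered: 508 × 3/16 = 95.25
  dwarf purple-flowered: 508 × 3/16 = 95.25
  dwarf white-flowered: 508 × 1/16 = 31.75
χ² = Σ (O − E)² / E
  tall purple-flowered: (300 − 285.75)² / 285.75 = 0.7106
  tall white-flowered: (86 − 95.25)² / 95.25 = 0.8983
  dwarf purple-flowered: (91 − 95.25)² / 95.25 = 0.1896
  dwarf white-flowered: (31 − 31.75)² / 31.75 = 0.0177
χ² = 0.7106 + 0.8983 + 0.1896 + 0.0177 = 1.8162 ≈ 1.816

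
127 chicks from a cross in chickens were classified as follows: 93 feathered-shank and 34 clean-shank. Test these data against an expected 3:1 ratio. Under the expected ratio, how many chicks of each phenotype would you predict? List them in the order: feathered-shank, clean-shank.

The 3:1 ratio has 4 parts, so with N = 127 the expected counts are:
  feathered-shank: 127 × 3/4 = 95.25
  clean-shank: 127 × 1/4 = 31.75

95.25, 31.75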